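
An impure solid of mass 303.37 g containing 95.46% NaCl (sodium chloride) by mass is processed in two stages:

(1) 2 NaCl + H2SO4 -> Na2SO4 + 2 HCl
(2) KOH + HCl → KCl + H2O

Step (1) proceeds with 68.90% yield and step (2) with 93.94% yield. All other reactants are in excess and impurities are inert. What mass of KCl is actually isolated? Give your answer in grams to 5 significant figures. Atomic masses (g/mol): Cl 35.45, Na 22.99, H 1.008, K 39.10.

Pure NaCl = 303.37 × 0.9546 = 289.597 g.
M(NaCl) = 22.99 + 35.45 = 58.44 g/mol.
M(KCl) = 39.10 + 35.45 = 74.55 g/mol.
n(NaCl) = 289.597 / 58.44 = 4.95546 mol.
Step 1 (NaCl:HCl = 2:2): theoretical n(HCl) = 4.95546 mol; at 68.90% yield, n(HCl) = 3.41431 mol.
Step 2 (HCl:KCl = 1:1): theoretical n(KCl) = 3.41431 mol, so theoretical mass = 3.41431 × 74.55 = 254.537 g.
At 93.94% yield, actual mass of KCl = 254.537 × 0.9394 = 239.112 g.

239.11 g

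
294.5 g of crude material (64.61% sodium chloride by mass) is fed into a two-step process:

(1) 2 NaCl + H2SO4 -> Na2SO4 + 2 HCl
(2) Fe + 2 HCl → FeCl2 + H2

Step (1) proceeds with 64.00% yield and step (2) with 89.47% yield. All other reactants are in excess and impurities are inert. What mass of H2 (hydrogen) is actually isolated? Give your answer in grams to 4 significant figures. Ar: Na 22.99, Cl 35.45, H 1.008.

Pure NaCl = 294.5 × 0.6461 = 190.28 g.
M(NaCl) = 22.99 + 35.45 = 58.44 g/mol.
M(H2) = 2(1.008) = 2.016 g/mol.
n(NaCl) = 190.28 / 58.44 = 3.2559 mol.
Step 1 (NaCl:HCl = 2:2): theoretical n(HCl) = 3.2559 mol; at 64.00% yield, n(HCl) = 2.0838 mol.
Step 2 (HCl:H2 = 2:1): theoretical n(H2) = 1.0419 mol, so theoretical mass = 1.0419 × 2.016 = 2.1005 g.
At 89.47% yield, actual mass of H2 = 2.1005 × 0.8947 = 1.8793 g.

1.879 g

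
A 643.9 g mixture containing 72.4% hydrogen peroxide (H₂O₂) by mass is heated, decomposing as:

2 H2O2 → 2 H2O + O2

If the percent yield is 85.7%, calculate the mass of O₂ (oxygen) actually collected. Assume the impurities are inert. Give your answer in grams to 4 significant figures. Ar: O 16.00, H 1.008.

187.9 g

Pure H2O2 available = 643.9 g × 0.724 = 466.18 g.
M(H2O2) = 2(1.008) + 2(16.00) = 34.016 g/mol.
M(O2) = 2(16.00) = 32.00 g/mol.
n(H2O2) = 466.18 g / 34.016 g/mol = 13.705 mol.
From the equation the H2O2:O2 mole ratio is 2:1, so n(O2) = 13.705 × 1/2 = 6.8524 mol.
Mass of O2 = 6.8524 mol × 32.00 g/mol = 219.28 g.
Actual mass collected = 219.28 g × 0.857 = 187.92 g.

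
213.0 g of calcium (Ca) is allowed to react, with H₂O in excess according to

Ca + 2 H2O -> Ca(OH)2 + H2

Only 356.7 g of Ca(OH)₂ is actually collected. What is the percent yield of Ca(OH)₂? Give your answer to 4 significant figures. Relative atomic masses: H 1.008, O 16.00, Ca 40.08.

90.59 %

M(Ca) = 40.08 g/mol.
M(Ca(OH)2) = 40.08 + 2(16.00) + 2(1.008) = 74.096 g/mol.
n(Ca) = 213.00 g / 40.08 g/mol = 5.3144 mol.
From the equation the Ca:Ca(OH)2 mole ratio is 1:1, so n(Ca(OH)2) = 5.3144 × 1/1 = 5.3144 mol.
Mass of Ca(OH)2 = 5.3144 mol × 74.096 g/mol = 393.77 g.
This is the theoretical yield. Percent yield = 356.7 g / 393.77 g × 100% = 90.585%.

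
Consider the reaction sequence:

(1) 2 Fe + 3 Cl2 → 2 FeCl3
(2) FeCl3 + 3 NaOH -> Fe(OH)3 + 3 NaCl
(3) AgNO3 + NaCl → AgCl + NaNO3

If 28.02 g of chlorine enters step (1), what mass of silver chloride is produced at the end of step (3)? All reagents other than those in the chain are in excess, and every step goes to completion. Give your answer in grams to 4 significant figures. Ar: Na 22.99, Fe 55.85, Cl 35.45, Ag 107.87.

113.3 g

M(Cl2) = 2(35.45) = 70.90 g/mol.
M(AgCl) = 107.87 + 35.45 = 143.32 g/mol.
n(Cl2) = 28.02 / 70.90 = 0.39520 mol.
Reaction (1): Cl2→FeCl3 ratio 3:2 ⇒ n(FeCl3) = 0.26347 mol.
Reaction (2): FeCl3→NaCl ratio 1:3 ⇒ n(NaCl) = 0.79041 mol.
Reaction (3): NaCl→AgCl ratio 1:1 ⇒ n(AgCl) = 0.79041 mol.
Mass of AgCl = 0.79041 × 143.32 = 113.28 g.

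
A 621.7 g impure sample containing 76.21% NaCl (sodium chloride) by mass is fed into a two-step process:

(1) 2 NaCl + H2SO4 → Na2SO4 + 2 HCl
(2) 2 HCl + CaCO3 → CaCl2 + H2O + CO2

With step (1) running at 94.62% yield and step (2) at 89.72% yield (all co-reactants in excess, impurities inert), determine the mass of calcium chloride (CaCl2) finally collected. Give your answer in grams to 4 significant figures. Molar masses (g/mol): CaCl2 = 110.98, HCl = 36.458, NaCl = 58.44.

381.9 g

Pure NaCl = 621.7 × 0.7621 = 473.80 g.
n(NaCl) = 473.80 / 58.44 = 8.1074 mol.
Step 1 (NaCl:HCl = 2:2): theoretical n(HCl) = 8.1074 mol; at 94.62% yield, n(HCl) = 7.6712 mol.
Step 2 (HCl:CaCl2 = 2:1): theoretical n(CaCl2) = 3.8356 mol, so theoretical mass = 3.8356 × 110.98 = 425.68 g.
At 89.72% yield, actual mass of CaCl2 = 425.68 × 0.8972 = 381.92 g.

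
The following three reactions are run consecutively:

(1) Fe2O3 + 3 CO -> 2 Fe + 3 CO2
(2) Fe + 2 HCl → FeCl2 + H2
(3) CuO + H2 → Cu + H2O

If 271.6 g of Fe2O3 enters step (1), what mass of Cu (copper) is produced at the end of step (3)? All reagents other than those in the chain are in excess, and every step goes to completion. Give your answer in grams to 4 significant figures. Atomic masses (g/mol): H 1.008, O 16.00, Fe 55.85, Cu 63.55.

M(Fe2O3) = 2(55.85) + 3(16.00) = 159.70 g/mol.
M(Cu) = 63.55 g/mol.
n(Fe2O3) = 271.6 / 159.70 = 1.7007 mol.
Reaction (1): Fe2O3→Fe ratio 1:2 ⇒ n(Fe) = 3.4014 mol.
Reaction (2): Fe→H2 ratio 1:1 ⇒ n(H2) = 3.4014 mol.
Reaction (3): H2→Cu ratio 1:1 ⇒ n(Cu) = 3.4014 mol.
Mass of Cu = 3.4014 × 63.55 = 216.16 g.

216.2 g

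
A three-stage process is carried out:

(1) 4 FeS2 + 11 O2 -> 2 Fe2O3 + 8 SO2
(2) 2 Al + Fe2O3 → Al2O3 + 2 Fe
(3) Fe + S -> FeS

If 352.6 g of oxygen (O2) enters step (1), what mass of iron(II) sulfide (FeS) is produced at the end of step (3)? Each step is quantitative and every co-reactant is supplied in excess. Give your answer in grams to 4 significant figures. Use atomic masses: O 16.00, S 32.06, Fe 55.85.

352.2 g

M(O2) = 2(16.00) = 32.00 g/mol.
M(FeS) = 55.85 + 32.06 = 87.91 g/mol.
n(O2) = 352.6 / 32.00 = 11.019 mol.
Reaction (1): O2→Fe2O3 ratio 11:2 ⇒ n(Fe2O3) = 2.0034 mol.
Reaction (2): Fe2O3→Fe ratio 1:2 ⇒ n(Fe) = 4.0068 mol.
Reaction (3): Fe→FeS ratio 1:1 ⇒ n(FeS) = 4.0068 mol.
Mass of FeS = 4.0068 × 87.91 = 352.24 g.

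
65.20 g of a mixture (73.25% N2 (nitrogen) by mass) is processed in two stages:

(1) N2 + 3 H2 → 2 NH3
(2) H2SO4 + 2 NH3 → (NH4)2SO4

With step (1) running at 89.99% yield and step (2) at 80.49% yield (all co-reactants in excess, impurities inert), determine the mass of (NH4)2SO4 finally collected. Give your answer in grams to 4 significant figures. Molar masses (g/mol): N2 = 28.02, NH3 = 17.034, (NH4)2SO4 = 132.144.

Pure N2 = 65.20 × 0.7325 = 47.759 g.
n(N2) = 47.759 / 28.02 = 1.7045 mol.
Step 1 (N2:NH3 = 1:2): theoretical n(NH3) = 3.4089 mol; at 89.99% yield, n(NH3) = 3.0677 mol.
Step 2 (NH3:(NH4)2SO4 = 2:1): theoretical n((NH4)2SO4) = 1.5338 mol, so theoretical mass = 1.5338 × 132.144 = 202.69 g.
At 80.49% yield, actual mass of (NH4)2SO4 = 202.69 × 0.8049 = 163.14 g.

163.1 g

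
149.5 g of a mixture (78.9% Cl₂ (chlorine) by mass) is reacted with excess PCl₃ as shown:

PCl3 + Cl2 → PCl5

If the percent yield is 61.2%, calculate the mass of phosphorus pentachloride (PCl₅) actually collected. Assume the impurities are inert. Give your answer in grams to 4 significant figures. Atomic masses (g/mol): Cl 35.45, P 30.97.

212.0 g

Pure Cl2 available = 149.5 g × 0.789 = 117.96 g.
M(Cl2) = 2(35.45) = 70.90 g/mol.
M(PCl5) = 30.97 + 5(35.45) = 208.22 g/mol.
n(Cl2) = 117.96 g / 70.90 g/mol = 1.6637 mol.
From the equation the Cl2:PCl5 mole ratio is 1:1, so n(PCl5) = 1.6637 × 1/1 = 1.6637 mol.
Mass of PCl5 = 1.6637 mol × 208.22 g/mol = 346.41 g.
Actual mass collected = 346.41 g × 0.612 = 212.00 g.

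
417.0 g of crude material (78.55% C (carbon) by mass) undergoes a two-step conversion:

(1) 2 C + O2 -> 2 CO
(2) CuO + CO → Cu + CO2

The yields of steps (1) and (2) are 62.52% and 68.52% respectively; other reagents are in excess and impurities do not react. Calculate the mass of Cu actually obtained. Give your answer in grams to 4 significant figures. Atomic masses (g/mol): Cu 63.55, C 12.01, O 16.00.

742.5 g

Pure C = 417.0 × 0.7855 = 327.55 g.
M(C) = 12.01 g/mol.
M(Cu) = 63.55 g/mol.
n(C) = 327.55 / 12.01 = 27.273 mol.
Step 1 (C:CO = 2:2): theoretical n(CO) = 27.273 mol; at 62.52% yield, n(CO) = 17.051 mol.
Step 2 (CO:Cu = 1:1): theoretical n(Cu) = 17.051 mol, so theoretical mass = 17.051 × 63.55 = 1083.6 g.
At 68.52% yield, actual mass of Cu = 1083.6 × 0.6852 = 742.49 g.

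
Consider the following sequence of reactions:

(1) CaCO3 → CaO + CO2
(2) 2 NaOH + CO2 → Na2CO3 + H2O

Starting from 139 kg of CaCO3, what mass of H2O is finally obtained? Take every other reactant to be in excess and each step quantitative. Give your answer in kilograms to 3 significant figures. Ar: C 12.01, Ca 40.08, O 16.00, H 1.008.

25.0 kg

M(CaCO3) = 40.08 + 12.01 + 3(16.00) = 100.09 g/mol.
M(H2O) = 2(1.008) + 16.00 = 18.016 g/mol.
139 kg = 139000 g.
n(CaCO3) = 139000 / 100.09 = 1389 mol.
Step 1 gives a 1:1 ratio of CaCO3 to CO2, so n(CO2) = 1389 mol.
In step 2 the CO2:H2O ratio is 1:1, so n(H2O) = 1389 mol.
Mass of H2O = 1389 × 18.016 = 25020 g = 25.0 kg.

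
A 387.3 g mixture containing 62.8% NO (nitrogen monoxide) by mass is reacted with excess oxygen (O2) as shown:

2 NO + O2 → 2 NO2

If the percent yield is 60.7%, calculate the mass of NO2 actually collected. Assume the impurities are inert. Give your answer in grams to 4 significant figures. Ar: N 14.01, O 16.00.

226.4 g

Pure NO available = 387.3 g × 0.628 = 243.22 g.
M(NO) = 14.01 + 16.00 = 30.01 g/mol.
M(NO2) = 14.01 + 2(16.00) = 46.01 g/mol.
n(NO) = 243.22 g / 30.01 g/mol = 8.1048 mol.
From the equation the NO:NO2 mole ratio is 2:2, so n(NO2) = 8.1048 × 2/2 = 8.1048 mol.
Mass of NO2 = 8.1048 mol × 46.01 g/mol = 372.90 g.
Actual mass collected = 372.90 g × 0.607 = 226.35 g.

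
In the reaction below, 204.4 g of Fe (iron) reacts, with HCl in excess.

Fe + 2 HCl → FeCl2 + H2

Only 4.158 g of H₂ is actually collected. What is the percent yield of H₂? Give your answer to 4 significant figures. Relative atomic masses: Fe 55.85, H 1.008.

56.36 %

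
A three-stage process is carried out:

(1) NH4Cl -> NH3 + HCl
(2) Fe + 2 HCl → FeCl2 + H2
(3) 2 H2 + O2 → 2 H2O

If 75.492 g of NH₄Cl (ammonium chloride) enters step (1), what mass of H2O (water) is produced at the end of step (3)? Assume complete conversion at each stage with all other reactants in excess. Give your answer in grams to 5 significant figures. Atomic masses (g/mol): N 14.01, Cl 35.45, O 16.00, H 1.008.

12.713 g

M(NH4Cl) = 14.01 + 4(1.008) + 35.45 = 53.492 g/mol.
M(H2O) = 2(1.008) + 16.00 = 18.016 g/mol.
n(NH4Cl) = 75.492 / 53.492 = 1.41128 mol.
Reaction (1): NH4Cl→HCl ratio 1:1 ⇒ n(HCl) = 1.41128 mol.
Reaction (2): HCl→H2 ratio 2:1 ⇒ n(H2) = 0.705638 mol.
Reaction (3): H2→H2O ratio 2:2 ⇒ n(H2O) = 0.705638 mol.
Mass of H2O = 0.705638 × 18.016 = 12.7128 g.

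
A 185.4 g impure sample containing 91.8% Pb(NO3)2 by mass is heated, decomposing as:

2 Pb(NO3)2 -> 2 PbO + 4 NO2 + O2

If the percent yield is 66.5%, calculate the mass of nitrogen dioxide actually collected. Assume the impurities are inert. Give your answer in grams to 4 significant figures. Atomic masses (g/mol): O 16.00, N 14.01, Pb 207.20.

Pure Pb(NO3)2 available = 185.4 g × 0.918 = 170.20 g.
M(Pb(NO3)2) = 207.20 + 2(14.01) + 6(16.00) = 331.22 g/mol.
M(NO2) = 14.01 + 2(16.00) = 46.01 g/mol.
n(Pb(NO3)2) = 170.20 g / 331.22 g/mol = 0.51385 mol.
From the equation the Pb(NO3)2:NO2 mole ratio is 2:4, so n(NO2) = 0.51385 × 4/2 = 1.0277 mol.
Mass of NO2 = 1.0277 mol × 46.01 g/mol = 47.284 g.
Actual mass collected = 47.284 g × 0.665 = 31.444 g.

31.44 g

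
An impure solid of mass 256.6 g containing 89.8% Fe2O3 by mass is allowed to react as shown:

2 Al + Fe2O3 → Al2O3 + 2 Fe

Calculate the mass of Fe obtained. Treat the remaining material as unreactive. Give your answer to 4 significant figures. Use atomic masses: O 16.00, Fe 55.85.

161.2 g

Mass of pure Fe2O3 = 256.6 g × 0.898 = 230.43 g.
M(Fe2O3) = 2(55.85) + 3(16.00) = 159.70 g/mol.
M(Fe) = 55.85 g/mol.
n(Fe2O3) = 230.43 g / 159.70 g/mol = 1.4429 mol.
From the equation the Fe2O3:Fe mole ratio is 1:2, so n(Fe) = 1.4429 × 2/1 = 2.8857 mol.
Mass of Fe = 2.8857 mol × 55.85 g/mol = 161.17 g.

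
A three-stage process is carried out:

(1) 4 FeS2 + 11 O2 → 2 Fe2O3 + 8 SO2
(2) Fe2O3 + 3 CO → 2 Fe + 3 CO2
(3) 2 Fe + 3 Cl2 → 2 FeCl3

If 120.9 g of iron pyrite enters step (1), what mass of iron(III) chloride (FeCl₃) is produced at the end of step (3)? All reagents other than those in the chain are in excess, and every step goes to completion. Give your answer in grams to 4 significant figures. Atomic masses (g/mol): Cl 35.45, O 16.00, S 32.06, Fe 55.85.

M(FeS2) = 55.85 + 2(32.06) = 119.97 g/mol.
M(FeCl3) = 55.85 + 3(35.45) = 162.20 g/mol.
n(FeS2) = 120.9 / 119.97 = 1.0078 mol.
Reaction (1): FeS2→Fe2O3 ratio 4:2 ⇒ n(Fe2O3) = 0.50388 mol.
Reaction (2): Fe2O3→Fe ratio 1:2 ⇒ n(Fe) = 1.0078 mol.
Reaction (3): Fe→FeCl3 ratio 2:2 ⇒ n(FeCl3) = 1.0078 mol.
Mass of FeCl3 = 1.0078 × 162.20 = 163.46 g.

163.5 g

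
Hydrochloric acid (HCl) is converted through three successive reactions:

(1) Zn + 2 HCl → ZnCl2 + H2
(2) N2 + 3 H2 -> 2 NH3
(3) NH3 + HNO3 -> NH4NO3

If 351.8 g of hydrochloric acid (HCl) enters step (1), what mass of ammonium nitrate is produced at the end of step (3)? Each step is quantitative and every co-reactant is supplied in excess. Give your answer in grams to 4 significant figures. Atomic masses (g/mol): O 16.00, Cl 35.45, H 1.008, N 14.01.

257.5 g

M(HCl) = 1.008 + 35.45 = 36.458 g/mol.
M(NH4NO3) = 2(14.01) + 4(1.008) + 3(16.00) = 80.052 g/mol.
n(HCl) = 351.8 / 36.458 = 9.6495 mol.
Reaction (1): HCl→H2 ratio 2:1 ⇒ n(H2) = 4.8247 mol.
Reaction (2): H2→NH3 ratio 3:2 ⇒ n(NH3) = 3.2165 mol.
Reaction (3): NH3→NH4NO3 ratio 1:1 ⇒ n(NH4NO3) = 3.2165 mol.
Mass of NH4NO3 = 3.2165 × 80.052 = 257.49 g.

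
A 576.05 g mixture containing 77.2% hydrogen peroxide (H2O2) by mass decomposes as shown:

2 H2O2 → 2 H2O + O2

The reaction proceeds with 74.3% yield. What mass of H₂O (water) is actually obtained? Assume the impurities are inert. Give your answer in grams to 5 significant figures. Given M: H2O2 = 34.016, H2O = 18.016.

Pure H2O2 available = 576.05 g × 0.772 = 444.711 g.
n(H2O2) = 444.711 g / 34.016 g/mol = 13.0736 mol.
From the equation the H2O2:H2O mole ratio is 2:2, so n(H2O) = 13.0736 × 2/2 = 13.0736 mol.
Mass of H2O = 13.0736 mol × 18.016 g/mol = 235.533 g.
Actual mass collected = 235.533 g × 0.743 = 175.001 g.

175.00 g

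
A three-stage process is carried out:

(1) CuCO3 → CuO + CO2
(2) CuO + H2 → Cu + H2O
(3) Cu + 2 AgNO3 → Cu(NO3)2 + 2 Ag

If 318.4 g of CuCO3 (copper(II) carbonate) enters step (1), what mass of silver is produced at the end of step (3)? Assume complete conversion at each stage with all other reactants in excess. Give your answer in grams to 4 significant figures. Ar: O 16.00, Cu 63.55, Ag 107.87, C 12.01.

555.9 g

M(CuCO3) = 63.55 + 12.01 + 3(16.00) = 123.56 g/mol.
M(Ag) = 107.87 g/mol.
n(CuCO3) = 318.4 / 123.56 = 2.5769 mol.
Reaction (1): CuCO3→CuO ratio 1:1 ⇒ n(CuO) = 2.5769 mol.
Reaction (2): CuO→Cu ratio 1:1 ⇒ n(Cu) = 2.5769 mol.
Reaction (3): Cu→Ag ratio 1:2 ⇒ n(Ag) = 5.1538 mol.
Mass of Ag = 5.1538 × 107.87 = 555.94 g.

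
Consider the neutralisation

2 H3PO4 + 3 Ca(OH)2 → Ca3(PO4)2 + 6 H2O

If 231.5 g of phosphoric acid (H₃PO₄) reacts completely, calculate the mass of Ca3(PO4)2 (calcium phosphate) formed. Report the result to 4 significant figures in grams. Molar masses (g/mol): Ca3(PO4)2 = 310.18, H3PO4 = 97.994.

366.4 g

n(H3PO4) = 231.50 g / 97.994 g/mol = 2.3624 mol.
From the equation the H3PO4:Ca3(PO4)2 mole ratio is 2:1, so n(Ca3(PO4)2) = 2.3624 × 1/2 = 1.1812 mol.
Mass of Ca3(PO4)2 = 1.1812 mol × 310.18 g/mol = 366.38 g.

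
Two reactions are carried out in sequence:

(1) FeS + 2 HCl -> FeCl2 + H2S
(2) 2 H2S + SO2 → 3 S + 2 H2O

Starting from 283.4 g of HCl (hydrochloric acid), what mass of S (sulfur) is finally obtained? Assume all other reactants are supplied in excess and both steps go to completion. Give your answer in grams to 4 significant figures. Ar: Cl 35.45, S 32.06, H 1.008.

186.9 g

M(HCl) = 1.008 + 35.45 = 36.458 g/mol.
M(S) = 32.06 g/mol.
n(HCl) = 283.40 / 36.458 = 7.7733 mol.
Step 1 gives a 2:1 ratio of HCl to H2S, so n(H2S) = 3.8867 mol.
In step 2 the H2S:S ratio is 2:3, so n(S) = 5.8300 mol.
Mass of S = 5.8300 × 32.06 = 186.91 g.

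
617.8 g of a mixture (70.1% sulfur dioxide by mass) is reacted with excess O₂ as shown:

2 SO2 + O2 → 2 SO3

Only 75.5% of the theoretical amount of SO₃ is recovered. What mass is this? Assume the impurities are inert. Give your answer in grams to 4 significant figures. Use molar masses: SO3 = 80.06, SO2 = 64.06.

408.6 g

Pure SO2 available = 617.8 g × 0.701 = 433.08 g.
n(SO2) = 433.08 g / 64.06 g/mol = 6.7605 mol.
From the equation the SO2:SO3 mole ratio is 2:2, so n(SO3) = 6.7605 × 2/2 = 6.7605 mol.
Mass of SO3 = 6.7605 mol × 80.06 g/mol = 541.25 g.
Actual mass collected = 541.25 g × 0.755 = 408.64 g.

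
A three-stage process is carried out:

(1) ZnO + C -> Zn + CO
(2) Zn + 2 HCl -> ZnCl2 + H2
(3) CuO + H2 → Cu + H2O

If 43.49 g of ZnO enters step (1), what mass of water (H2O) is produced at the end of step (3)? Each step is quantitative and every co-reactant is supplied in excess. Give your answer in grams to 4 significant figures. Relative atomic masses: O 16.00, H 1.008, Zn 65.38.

M(ZnO) = 65.38 + 16.00 = 81.38 g/mol.
M(H2O) = 2(1.008) + 16.00 = 18.016 g/mol.
n(ZnO) = 43.49 / 81.38 = 0.53441 mol.
Reaction (1): ZnO→Zn ratio 1:1 ⇒ n(Zn) = 0.53441 mol.
Reaction (2): Zn→H2 ratio 1:1 ⇒ n(H2) = 0.53441 mol.
Reaction (3): H2→H2O ratio 1:1 ⇒ n(H2O) = 0.53441 mol.
Mass of H2O = 0.53441 × 18.016 = 9.6279 g.

9.628 g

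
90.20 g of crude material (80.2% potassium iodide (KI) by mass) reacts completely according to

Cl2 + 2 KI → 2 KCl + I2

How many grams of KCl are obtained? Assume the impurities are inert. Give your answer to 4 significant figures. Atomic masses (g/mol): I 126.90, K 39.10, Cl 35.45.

32.49 g

Mass of pure KI = 90.20 g × 0.802 = 72.340 g.
M(KI) = 39.10 + 126.90 = 166.00 g/mol.
M(KCl) = 39.10 + 35.45 = 74.55 g/mol.
n(KI) = 72.340 g / 166.00 g/mol = 0.43579 mol.
From the equation the KI:KCl mole ratio is 2:2, so n(KCl) = 0.43579 × 2/2 = 0.43579 mol.
Mass of KCl = 0.43579 mol × 74.55 g/mol = 32.488 g.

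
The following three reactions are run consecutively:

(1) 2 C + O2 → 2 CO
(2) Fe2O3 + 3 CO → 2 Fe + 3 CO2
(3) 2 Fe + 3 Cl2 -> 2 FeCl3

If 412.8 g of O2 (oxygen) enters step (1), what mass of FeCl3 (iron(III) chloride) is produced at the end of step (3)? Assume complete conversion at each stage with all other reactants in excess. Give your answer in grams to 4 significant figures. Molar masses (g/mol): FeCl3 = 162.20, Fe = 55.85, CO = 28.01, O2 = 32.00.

2790 g

n(O2) = 412.8 / 32.00 = 12.900 mol.
Reaction (1): O2→CO ratio 1:2 ⇒ n(CO) = 25.800 mol.
Reaction (2): CO→Fe ratio 3:2 ⇒ n(Fe) = 17.200 mol.
Reaction (3): Fe→FeCl3 ratio 2:2 ⇒ n(FeCl3) = 17.200 mol.
Mass of FeCl3 = 17.200 × 162.20 = 2789.8 g.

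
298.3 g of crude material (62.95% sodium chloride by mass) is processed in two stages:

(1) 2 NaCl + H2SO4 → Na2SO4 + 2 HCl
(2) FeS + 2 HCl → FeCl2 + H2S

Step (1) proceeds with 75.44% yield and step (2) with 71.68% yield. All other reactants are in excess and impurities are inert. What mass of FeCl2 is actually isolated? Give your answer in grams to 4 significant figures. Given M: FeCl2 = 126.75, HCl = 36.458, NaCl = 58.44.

110.1 g

Pure NaCl = 298.3 × 0.6295 = 187.78 g.
n(NaCl) = 187.78 / 58.44 = 3.2132 mol.
Step 1 (NaCl:HCl = 2:2): theoretical n(HCl) = 3.2132 mol; at 75.44% yield, n(HCl) = 2.4240 mol.
Step 2 (HCl:FeCl2 = 2:1): theoretical n(FeCl2) = 1.2120 mol, so theoretical mass = 1.2120 × 126.75 = 153.62 g.
At 71.68% yield, actual mass of FeCl2 = 153.62 × 0.7168 = 110.12 g.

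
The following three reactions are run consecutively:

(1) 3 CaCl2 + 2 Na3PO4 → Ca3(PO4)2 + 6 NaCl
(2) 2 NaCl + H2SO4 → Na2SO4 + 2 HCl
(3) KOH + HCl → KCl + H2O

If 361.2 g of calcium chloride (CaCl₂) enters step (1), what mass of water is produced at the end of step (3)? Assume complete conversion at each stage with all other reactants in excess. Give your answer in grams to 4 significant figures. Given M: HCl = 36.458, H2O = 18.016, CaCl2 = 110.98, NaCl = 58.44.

n(CaCl2) = 361.2 / 110.98 = 3.2546 mol.
Reaction (1): CaCl2→NaCl ratio 3:6 ⇒ n(NaCl) = 6.5093 mol.
Reaction (2): NaCl→HCl ratio 2:2 ⇒ n(HCl) = 6.5093 mol.
Reaction (3): HCl→H2O ratio 1:1 ⇒ n(H2O) = 6.5093 mol.
Mass of H2O = 6.5093 × 18.016 = 117.27 g.

117.3 g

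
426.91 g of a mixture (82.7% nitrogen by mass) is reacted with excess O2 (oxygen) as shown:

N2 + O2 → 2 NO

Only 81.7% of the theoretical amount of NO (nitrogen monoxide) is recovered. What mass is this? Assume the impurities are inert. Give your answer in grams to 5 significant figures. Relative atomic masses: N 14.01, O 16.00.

617.86 g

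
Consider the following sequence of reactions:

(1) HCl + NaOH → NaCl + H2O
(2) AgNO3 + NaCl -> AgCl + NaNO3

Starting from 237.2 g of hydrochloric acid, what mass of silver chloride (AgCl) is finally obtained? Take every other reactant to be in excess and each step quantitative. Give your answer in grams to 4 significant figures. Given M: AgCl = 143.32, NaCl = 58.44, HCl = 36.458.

932.5 g

n(HCl) = 237.20 / 36.458 = 6.5061 mol.
Step 1 gives a 1:1 ratio of HCl to NaCl, so n(NaCl) = 6.5061 mol.
In step 2 the NaCl:AgCl ratio is 1:1, so n(AgCl) = 6.5061 mol.
Mass of AgCl = 6.5061 × 143.32 = 932.46 g.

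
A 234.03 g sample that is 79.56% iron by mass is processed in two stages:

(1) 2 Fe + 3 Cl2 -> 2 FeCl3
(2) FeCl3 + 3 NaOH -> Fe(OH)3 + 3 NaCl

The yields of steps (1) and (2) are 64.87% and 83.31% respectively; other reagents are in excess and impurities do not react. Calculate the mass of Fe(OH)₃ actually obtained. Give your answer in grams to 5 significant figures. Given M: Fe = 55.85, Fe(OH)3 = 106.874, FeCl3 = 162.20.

Pure Fe = 234.03 × 0.7956 = 186.194 g.
n(Fe) = 186.194 / 55.85 = 3.33383 mol.
Step 1 (Fe:FeCl3 = 2:2): theoretical n(FeCl3) = 3.33383 mol; at 64.87% yield, n(FeCl3) = 2.16265 mol.
Step 2 (FeCl3:Fe(OH)3 = 1:1): theoretical n(Fe(OH)3) = 2.16265 mol, so theoretical mass = 2.16265 × 106.874 = 231.131 g.
At 83.31% yield, actual mass of Fe(OH)3 = 231.131 × 0.8331 = 192.556 g.

192.56 g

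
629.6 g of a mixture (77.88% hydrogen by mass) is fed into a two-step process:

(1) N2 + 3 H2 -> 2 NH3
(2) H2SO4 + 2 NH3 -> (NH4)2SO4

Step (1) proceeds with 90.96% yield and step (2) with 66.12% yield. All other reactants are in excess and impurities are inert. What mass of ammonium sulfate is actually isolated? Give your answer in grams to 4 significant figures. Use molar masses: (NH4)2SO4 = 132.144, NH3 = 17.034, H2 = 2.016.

6443 g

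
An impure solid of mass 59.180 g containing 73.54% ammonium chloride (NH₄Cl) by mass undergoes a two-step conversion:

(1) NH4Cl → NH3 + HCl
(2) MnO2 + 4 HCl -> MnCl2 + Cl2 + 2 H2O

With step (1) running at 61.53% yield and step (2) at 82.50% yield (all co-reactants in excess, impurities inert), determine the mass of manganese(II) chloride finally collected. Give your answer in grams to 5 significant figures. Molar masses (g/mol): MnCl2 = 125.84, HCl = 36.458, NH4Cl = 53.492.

12.993 g

Pure NH4Cl = 59.180 × 0.7354 = 43.5210 g.
n(NH4Cl) = 43.5210 / 53.492 = 0.813598 mol.
Step 1 (NH4Cl:HCl = 1:1): theoretical n(HCl) = 0.813598 mol; at 61.53% yield, n(HCl) = 0.500607 mol.
Step 2 (HCl:MnCl2 = 4:1): theoretical n(MnCl2) = 0.125152 mol, so theoretical mass = 0.125152 × 125.84 = 15.7491 g.
At 82.50% yield, actual mass of MnCl2 = 15.7491 × 0.8250 = 12.9930 g.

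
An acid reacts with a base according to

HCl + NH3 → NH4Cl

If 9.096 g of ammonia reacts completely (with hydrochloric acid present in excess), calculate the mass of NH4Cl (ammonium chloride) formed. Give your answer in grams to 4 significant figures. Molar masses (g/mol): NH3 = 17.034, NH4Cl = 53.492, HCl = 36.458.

28.56 g

n(NH3) = 9.0960 g / 17.034 g/mol = 0.53399 mol.
From the equation the NH3:NH4Cl mole ratio is 1:1, so n(NH4Cl) = 0.53399 × 1/1 = 0.53399 mol.
Mass of NH4Cl = 0.53399 mol × 53.492 g/mol = 28.564 g.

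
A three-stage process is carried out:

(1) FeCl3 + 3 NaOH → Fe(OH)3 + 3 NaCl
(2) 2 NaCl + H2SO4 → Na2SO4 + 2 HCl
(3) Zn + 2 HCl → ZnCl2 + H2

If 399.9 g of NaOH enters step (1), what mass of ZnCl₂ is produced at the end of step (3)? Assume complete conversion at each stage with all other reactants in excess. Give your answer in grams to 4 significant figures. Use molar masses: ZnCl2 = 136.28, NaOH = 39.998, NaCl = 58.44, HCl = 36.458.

n(NaOH) = 399.9 / 39.998 = 9.9980 mol.
Reaction (1): NaOH→NaCl ratio 3:3 ⇒ n(NaCl) = 9.9980 mol.
Reaction (2): NaCl→HCl ratio 2:2 ⇒ n(HCl) = 9.9980 mol.
Reaction (3): HCl→ZnCl2 ratio 2:1 ⇒ n(ZnCl2) = 4.9990 mol.
Mass of ZnCl2 = 4.9990 × 136.28 = 681.26 g.

681.3 g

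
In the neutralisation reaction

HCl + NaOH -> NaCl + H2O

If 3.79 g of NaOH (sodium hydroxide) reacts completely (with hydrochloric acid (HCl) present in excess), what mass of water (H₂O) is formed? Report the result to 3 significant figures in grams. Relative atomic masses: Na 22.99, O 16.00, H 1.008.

1.71 g

M(NaOH) = 22.99 + 16.00 + 1.008 = 39.998 g/mol.
M(H2O) = 2(1.008) + 16.00 = 18.016 g/mol.
n(NaOH) = 3.790 g / 39.998 g/mol = 0.09475 mol.
From the equation the NaOH:H2O mole ratio is 1:1, so n(H2O) = 0.09475 × 1/1 = 0.09475 mol.
Mass of H2O = 0.09475 mol × 18.016 g/mol = 1.707 g.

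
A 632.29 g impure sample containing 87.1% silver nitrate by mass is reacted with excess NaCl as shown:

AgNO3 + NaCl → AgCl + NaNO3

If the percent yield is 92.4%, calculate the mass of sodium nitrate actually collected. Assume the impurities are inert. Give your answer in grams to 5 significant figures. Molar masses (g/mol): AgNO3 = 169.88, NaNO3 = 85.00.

254.61 g

Pure AgNO3 available = 632.29 g × 0.871 = 550.725 g.
n(AgNO3) = 550.725 g / 169.88 g/mol = 3.24184 mol.
From the equation the AgNO3:NaNO3 mole ratio is 1:1, so n(NaNO3) = 3.24184 × 1/1 = 3.24184 mol.
Mass of NaNO3 = 3.24184 mol × 85.00 g/mol = 275.557 g.
Actual mass collected = 275.557 g × 0.924 = 254.614 g.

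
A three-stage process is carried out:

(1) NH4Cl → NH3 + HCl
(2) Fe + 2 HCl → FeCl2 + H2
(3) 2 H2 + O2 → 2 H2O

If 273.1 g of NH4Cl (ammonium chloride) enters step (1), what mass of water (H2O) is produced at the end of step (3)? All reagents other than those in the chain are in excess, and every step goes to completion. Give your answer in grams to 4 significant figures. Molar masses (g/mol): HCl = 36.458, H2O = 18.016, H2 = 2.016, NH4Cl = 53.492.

45.99 g

n(NH4Cl) = 273.1 / 53.492 = 5.1054 mol.
Reaction (1): NH4Cl→HCl ratio 1:1 ⇒ n(HCl) = 5.1054 mol.
Reaction (2): HCl→H2 ratio 2:1 ⇒ n(H2) = 2.5527 mol.
Reaction (3): H2→H2O ratio 2:2 ⇒ n(H2O) = 2.5527 mol.
Mass of H2O = 2.5527 × 18.016 = 45.990 g.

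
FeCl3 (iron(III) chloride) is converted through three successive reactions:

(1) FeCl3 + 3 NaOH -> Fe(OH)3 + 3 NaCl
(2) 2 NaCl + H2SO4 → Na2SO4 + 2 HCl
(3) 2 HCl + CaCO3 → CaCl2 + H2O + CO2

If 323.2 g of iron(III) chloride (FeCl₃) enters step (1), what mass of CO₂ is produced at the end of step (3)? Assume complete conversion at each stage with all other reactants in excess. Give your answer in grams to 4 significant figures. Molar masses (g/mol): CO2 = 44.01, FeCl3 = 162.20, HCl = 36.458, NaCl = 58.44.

n(FeCl3) = 323.2 / 162.20 = 1.9926 mol.
Reaction (1): FeCl3→NaCl ratio 1:3 ⇒ n(NaCl) = 5.9778 mol.
Reaction (2): NaCl→HCl ratio 2:2 ⇒ n(HCl) = 5.9778 mol.
Reaction (3): HCl→CO2 ratio 2:1 ⇒ n(CO2) = 2.9889 mol.
Mass of CO2 = 2.9889 × 44.01 = 131.54 g.

131.5 g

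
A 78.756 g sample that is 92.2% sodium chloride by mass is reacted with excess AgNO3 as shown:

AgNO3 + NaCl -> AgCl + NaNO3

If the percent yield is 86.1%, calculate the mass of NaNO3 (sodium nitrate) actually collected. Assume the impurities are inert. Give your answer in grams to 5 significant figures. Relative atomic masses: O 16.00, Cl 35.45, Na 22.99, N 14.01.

Pure NaCl available = 78.756 g × 0.922 = 72.6130 g.
M(NaCl) = 22.99 + 35.45 = 58.44 g/mol.
M(NaNO3) = 22.99 + 14.01 + 3(16.00) = 85.00 g/mol.
n(NaCl) = 72.6130 g / 58.44 g/mol = 1.24252 mol.
From the equation the NaCl:NaNO3 mole ratio is 1:1, so n(NaNO3) = 1.24252 × 1/1 = 1.24252 mol.
Mass of NaNO3 = 1.24252 mol × 85.00 g/mol = 105.614 g.
Actual mass collected = 105.614 g × 0.861 = 90.9340 g.

90.934 g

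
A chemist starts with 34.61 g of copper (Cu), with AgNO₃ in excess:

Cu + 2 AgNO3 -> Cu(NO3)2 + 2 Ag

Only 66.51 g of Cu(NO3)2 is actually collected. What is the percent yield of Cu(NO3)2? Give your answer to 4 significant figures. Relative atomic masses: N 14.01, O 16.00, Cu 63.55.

65.11 %

M(Cu) = 63.55 g/mol.
M(Cu(NO3)2) = 63.55 + 2(14.01) + 6(16.00) = 187.57 g/mol.
n(Cu) = 34.610 g / 63.55 g/mol = 0.54461 mol.
From the equation the Cu:Cu(NO3)2 mole ratio is 1:1, so n(Cu(NO3)2) = 0.54461 × 1/1 = 0.54461 mol.
Mass of Cu(NO3)2 = 0.54461 mol × 187.57 g/mol = 102.15 g.
This is the theoretical yield. Percent yield = 66.51 g / 102.15 g × 100% = 65.108%.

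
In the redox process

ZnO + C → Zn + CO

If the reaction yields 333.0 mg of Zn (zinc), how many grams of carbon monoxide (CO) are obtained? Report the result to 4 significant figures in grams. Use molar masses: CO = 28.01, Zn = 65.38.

0.1427 g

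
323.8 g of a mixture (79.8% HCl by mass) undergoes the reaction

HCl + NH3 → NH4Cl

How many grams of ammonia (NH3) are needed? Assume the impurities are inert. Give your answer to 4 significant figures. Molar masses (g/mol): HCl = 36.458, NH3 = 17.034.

Mass of pure HCl = 323.8 g × 0.798 = 258.39 g.
n(HCl) = 258.39 g / 36.458 g/mol = 7.0874 mol.
From the equation the HCl:NH3 mole ratio is 1:1, so n(NH3) = 7.0874 × 1/1 = 7.0874 mol.
Mass of NH3 = 7.0874 mol × 17.034 g/mol = 120.73 g.

120.7 g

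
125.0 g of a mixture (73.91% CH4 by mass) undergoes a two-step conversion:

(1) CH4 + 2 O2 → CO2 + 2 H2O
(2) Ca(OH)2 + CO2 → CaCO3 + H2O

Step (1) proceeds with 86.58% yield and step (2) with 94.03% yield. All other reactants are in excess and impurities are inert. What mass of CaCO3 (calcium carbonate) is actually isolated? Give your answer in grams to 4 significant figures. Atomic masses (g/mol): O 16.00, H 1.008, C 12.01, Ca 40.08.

469.3 g

Pure CH4 = 125.0 × 0.7391 = 92.388 g.
M(CH4) = 12.01 + 4(1.008) = 16.042 g/mol.
M(CaCO3) = 40.08 + 12.01 + 3(16.00) = 100.09 g/mol.
n(CH4) = 92.388 / 16.042 = 5.7591 mol.
Step 1 (CH4:CO2 = 1:1): theoretical n(CO2) = 5.7591 mol; at 86.58% yield, n(CO2) = 4.9862 mol.
Step 2 (CO2:CaCO3 = 1:1): theoretical n(CaCO3) = 4.9862 mol, so theoretical mass = 4.9862 × 100.09 = 499.07 g.
At 94.03% yield, actual mass of CaCO3 = 499.07 × 0.9403 = 469.28 g.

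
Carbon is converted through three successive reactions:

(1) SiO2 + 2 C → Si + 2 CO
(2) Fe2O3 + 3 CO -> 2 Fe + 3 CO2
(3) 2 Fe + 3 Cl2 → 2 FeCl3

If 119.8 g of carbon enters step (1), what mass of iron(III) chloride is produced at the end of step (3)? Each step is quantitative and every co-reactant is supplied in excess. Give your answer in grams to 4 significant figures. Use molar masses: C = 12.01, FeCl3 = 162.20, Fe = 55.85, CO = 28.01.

n(C) = 119.8 / 12.01 = 9.9750 mol.
Reaction (1): C→CO ratio 2:2 ⇒ n(CO) = 9.9750 mol.
Reaction (2): CO→Fe ratio 3:2 ⇒ n(Fe) = 6.6500 mol.
Reaction (3): Fe→FeCl3 ratio 2:2 ⇒ n(FeCl3) = 6.6500 mol.
Mass of FeCl3 = 6.6500 × 162.20 = 1078.6 g.

1079 g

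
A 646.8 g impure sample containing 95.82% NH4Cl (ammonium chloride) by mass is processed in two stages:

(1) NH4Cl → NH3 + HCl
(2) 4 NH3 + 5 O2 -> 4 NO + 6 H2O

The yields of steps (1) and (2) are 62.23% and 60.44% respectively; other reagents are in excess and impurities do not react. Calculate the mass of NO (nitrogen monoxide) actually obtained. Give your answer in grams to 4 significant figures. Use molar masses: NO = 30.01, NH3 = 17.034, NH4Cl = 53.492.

Pure NH4Cl = 646.8 × 0.9582 = 619.76 g.
n(NH4Cl) = 619.76 / 53.492 = 11.586 mol.
Step 1 (NH4Cl:NH3 = 1:1): theoretical n(NH3) = 11.586 mol; at 62.23% yield, n(NH3) = 7.2100 mol.
Step 2 (NH3:NO = 4:4): theoretical n(NO) = 7.2100 mol, so theoretical mass = 7.2100 × 30.01 = 216.37 g.
At 60.44% yield, actual mass of NO = 216.37 × 0.6044 = 130.78 g.

130.8 g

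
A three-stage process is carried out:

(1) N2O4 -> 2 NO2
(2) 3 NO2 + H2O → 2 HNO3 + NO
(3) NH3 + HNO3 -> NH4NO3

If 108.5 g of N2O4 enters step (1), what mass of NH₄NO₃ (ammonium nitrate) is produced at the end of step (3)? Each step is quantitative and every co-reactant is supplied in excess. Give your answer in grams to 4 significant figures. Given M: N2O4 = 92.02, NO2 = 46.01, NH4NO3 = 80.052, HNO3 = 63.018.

n(N2O4) = 108.5 / 92.02 = 1.1791 mol.
Reaction (1): N2O4→NO2 ratio 1:2 ⇒ n(NO2) = 2.3582 mol.
Reaction (2): NO2→HNO3 ratio 3:2 ⇒ n(HNO3) = 1.5721 mol.
Reaction (3): HNO3→NH4NO3 ratio 1:1 ⇒ n(NH4NO3) = 1.5721 mol.
Mass of NH4NO3 = 1.5721 × 80.052 = 125.85 g.

125.9 g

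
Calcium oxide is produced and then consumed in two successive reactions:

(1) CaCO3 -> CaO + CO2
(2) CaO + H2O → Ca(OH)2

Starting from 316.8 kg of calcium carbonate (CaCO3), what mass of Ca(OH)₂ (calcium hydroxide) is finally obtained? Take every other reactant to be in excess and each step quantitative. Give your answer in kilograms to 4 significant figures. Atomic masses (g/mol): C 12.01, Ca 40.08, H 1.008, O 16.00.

234.5 kg

M(CaCO3) = 40.08 + 12.01 + 3(16.00) = 100.09 g/mol.
M(Ca(OH)2) = 40.08 + 2(16.00) + 2(1.008) = 74.096 g/mol.
316.8 kg = 316800 g.
n(CaCO3) = 316800 / 100.09 = 3165.2 mol.
Step 1 gives a 1:1 ratio of CaCO3 to CaO, so n(CaO) = 3165.2 mol.
In step 2 the CaO:Ca(OH)2 ratio is 1:1, so n(Ca(OH)2) = 3165.2 mol.
Mass of Ca(OH)2 = 3165.2 × 74.096 = 234530 g = 234.5 kg.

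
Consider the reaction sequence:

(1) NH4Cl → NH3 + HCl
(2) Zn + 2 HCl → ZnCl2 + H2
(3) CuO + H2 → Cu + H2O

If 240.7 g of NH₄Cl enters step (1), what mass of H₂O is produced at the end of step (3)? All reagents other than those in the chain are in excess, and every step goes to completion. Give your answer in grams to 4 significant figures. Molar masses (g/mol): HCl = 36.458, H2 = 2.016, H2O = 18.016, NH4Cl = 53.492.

n(NH4Cl) = 240.7 / 53.492 = 4.4997 mol.
Reaction (1): NH4Cl→HCl ratio 1:1 ⇒ n(HCl) = 4.4997 mol.
Reaction (2): HCl→H2 ratio 2:1 ⇒ n(H2) = 2.2499 mol.
Reaction (3): H2→H2O ratio 1:1 ⇒ n(H2O) = 2.2499 mol.
Mass of H2O = 2.2499 × 18.016 = 40.534 g.

40.53 g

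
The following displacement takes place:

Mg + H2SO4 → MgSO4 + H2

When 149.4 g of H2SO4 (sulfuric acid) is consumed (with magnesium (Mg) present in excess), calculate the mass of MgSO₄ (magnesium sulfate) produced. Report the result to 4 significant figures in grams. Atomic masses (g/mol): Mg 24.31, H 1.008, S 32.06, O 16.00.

M(H2SO4) = 2(1.008) + 32.06 + 4(16.00) = 98.076 g/mol.
M(MgSO4) = 24.31 + 32.06 + 4(16.00) = 120.37 g/mol.
n(H2SO4) = 149.40 g / 98.076 g/mol = 1.5233 mol.
From the equation the H2SO4:MgSO4 mole ratio is 1:1, so n(MgSO4) = 1.5233 × 1/1 = 1.5233 mol.
Mass of MgSO4 = 1.5233 mol × 120.37 g/mol = 183.36 g.

183.4 g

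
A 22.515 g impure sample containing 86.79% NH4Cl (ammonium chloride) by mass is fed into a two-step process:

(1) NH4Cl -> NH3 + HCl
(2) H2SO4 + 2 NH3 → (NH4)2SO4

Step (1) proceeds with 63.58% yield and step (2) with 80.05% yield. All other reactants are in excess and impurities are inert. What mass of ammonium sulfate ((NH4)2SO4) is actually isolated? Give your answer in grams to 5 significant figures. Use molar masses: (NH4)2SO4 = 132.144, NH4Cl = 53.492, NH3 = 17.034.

Pure NH4Cl = 22.515 × 0.8679 = 19.5408 g.
n(NH4Cl) = 19.5408 / 53.492 = 0.365303 mol.
Step 1 (NH4Cl:NH3 = 1:1): theoretical n(NH3) = 0.365303 mol; at 63.58% yield, n(NH3) = 0.232259 mol.
Step 2 (NH3:(NH4)2SO4 = 2:1): theoretical n((NH4)2SO4) = 0.116130 mol, so theoretical mass = 0.116130 × 132.144 = 15.3458 g.
At 80.05% yield, actual mass of (NH4)2SO4 = 15.3458 × 0.8005 = 12.2843 g.

12.284 g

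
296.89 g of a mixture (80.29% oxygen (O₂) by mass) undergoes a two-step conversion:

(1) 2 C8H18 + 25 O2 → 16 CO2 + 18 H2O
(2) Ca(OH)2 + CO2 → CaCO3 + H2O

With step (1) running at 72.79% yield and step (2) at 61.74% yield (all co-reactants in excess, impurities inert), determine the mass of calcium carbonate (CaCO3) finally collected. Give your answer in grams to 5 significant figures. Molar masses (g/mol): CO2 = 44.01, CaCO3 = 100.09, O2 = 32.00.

214.45 g

Pure O2 = 296.89 × 0.8029 = 238.373 g.
n(O2) = 238.373 / 32.00 = 7.44916 mol.
Step 1 (O2:CO2 = 25:16): theoretical n(CO2) = 4.76746 mol; at 72.79% yield, n(CO2) = 3.47023 mol.
Step 2 (CO2:CaCO3 = 1:1): theoretical n(CaCO3) = 3.47023 mol, so theoretical mass = 3.47023 × 100.09 = 347.336 g.
At 61.74% yield, actual mass of CaCO3 = 347.336 × 0.6174 = 214.445 g.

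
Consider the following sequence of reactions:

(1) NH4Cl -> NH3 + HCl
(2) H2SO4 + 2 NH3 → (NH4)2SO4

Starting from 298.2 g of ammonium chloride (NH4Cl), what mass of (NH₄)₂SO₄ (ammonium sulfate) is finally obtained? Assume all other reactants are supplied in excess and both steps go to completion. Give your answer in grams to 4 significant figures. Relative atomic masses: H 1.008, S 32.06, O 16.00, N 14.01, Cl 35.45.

M(NH4Cl) = 14.01 + 4(1.008) + 35.45 = 53.492 g/mol.
M((NH4)2SO4) = 2(14.01) + 8(1.008) + 32.06 + 4(16.00) = 132.144 g/mol.
n(NH4Cl) = 298.20 / 53.492 = 5.5747 mol.
Step 1 gives a 1:1 ratio of NH4Cl to NH3, so n(NH3) = 5.5747 mol.
In step 2 the NH3:(NH4)2SO4 ratio is 2:1, so n((NH4)2SO4) = 2.7873 mol.
Mass of (NH4)2SO4 = 2.7873 × 132.144 = 368.33 g.

368.3 g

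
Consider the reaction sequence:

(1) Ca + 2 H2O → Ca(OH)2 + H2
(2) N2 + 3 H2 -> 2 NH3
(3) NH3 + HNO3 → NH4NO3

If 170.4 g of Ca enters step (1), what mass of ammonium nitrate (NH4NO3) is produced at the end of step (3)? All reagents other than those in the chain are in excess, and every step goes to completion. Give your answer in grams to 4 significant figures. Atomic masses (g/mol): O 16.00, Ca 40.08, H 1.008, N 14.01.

226.9 g

M(Ca) = 40.08 g/mol.
M(NH4NO3) = 2(14.01) + 4(1.008) + 3(16.00) = 80.052 g/mol.
n(Ca) = 170.4 / 40.08 = 4.2515 mol.
Reaction (1): Ca→H2 ratio 1:1 ⇒ n(H2) = 4.2515 mol.
Reaction (2): H2→NH3 ratio 3:2 ⇒ n(NH3) = 2.8343 mol.
Reaction (3): NH3→NH4NO3 ratio 1:1 ⇒ n(NH4NO3) = 2.8343 mol.
Mass of NH4NO3 = 2.8343 × 80.052 = 226.89 g.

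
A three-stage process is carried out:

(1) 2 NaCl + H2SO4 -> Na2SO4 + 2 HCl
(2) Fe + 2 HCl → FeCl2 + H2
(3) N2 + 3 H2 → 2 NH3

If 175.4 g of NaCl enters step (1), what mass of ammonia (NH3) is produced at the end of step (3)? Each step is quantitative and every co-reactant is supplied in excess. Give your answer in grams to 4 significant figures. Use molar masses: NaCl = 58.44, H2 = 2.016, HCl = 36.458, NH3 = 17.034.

n(NaCl) = 175.4 / 58.44 = 3.0014 mol.
Reaction (1): NaCl→HCl ratio 2:2 ⇒ n(HCl) = 3.0014 mol.
Reaction (2): HCl→H2 ratio 2:1 ⇒ n(H2) = 1.5007 mol.
Reaction (3): H2→NH3 ratio 3:2 ⇒ n(NH3) = 1.0005 mol.
Mass of NH3 = 1.0005 × 17.034 = 17.042 g.

17.04 g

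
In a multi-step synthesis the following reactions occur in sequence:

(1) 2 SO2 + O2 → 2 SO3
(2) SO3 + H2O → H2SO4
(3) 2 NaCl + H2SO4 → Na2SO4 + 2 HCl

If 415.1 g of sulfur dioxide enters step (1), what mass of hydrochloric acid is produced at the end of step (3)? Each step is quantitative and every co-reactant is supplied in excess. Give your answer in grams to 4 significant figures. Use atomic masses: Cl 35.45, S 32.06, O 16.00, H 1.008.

472.5 g

M(SO2) = 32.06 + 2(16.00) = 64.06 g/mol.
M(HCl) = 1.008 + 35.45 = 36.458 g/mol.
n(SO2) = 415.1 / 64.06 = 6.4799 mol.
Reaction (1): SO2→SO3 ratio 2:2 ⇒ n(SO3) = 6.4799 mol.
Reaction (2): SO3→H2SO4 ratio 1:1 ⇒ n(H2SO4) = 6.4799 mol.
Reaction (3): H2SO4→HCl ratio 1:2 ⇒ n(HCl) = 12.960 mol.
Mass of HCl = 12.960 × 36.458 = 472.49 g.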